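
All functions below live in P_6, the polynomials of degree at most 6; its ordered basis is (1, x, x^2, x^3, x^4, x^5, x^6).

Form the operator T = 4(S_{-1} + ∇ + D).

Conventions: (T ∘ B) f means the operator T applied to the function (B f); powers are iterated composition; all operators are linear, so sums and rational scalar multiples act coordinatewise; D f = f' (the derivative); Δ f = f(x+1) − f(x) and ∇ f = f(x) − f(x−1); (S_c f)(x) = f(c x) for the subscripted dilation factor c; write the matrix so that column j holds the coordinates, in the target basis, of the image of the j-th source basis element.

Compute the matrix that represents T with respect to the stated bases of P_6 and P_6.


the matrix is [[4, 8, -4, 4, -4, 4, -4]; [0, -4, 16, -12, 16, -20, 24]; [0, 0, 4, 24, -24, 40, -60]; [0, 0, 0, -4, 32, -40, 80]; [0, 0, 0, 0, 4, 40, -60]; [0, 0, 0, 0, 0, -4, 48]; [0, 0, 0, 0, 0, 0, 4]] (rows listed top to bottom)

image of 1: 4
image of x: -4x + 8
image of x^2: 4x^2 + 16x - 4
image of x^3: -4x^3 + 24x^2 - 12x + 4
image of x^4: 4x^4 + 32x^3 - 24x^2 + 16x - 4
image of x^5: -4x^5 + 40x^4 - 40x^3 + 40x^2 - 20x + 4
image of x^6: 4x^6 + 48x^5 - 60x^4 + 80x^3 - 60x^2 + 24x - 4
each image's coordinates form column j of the matrix


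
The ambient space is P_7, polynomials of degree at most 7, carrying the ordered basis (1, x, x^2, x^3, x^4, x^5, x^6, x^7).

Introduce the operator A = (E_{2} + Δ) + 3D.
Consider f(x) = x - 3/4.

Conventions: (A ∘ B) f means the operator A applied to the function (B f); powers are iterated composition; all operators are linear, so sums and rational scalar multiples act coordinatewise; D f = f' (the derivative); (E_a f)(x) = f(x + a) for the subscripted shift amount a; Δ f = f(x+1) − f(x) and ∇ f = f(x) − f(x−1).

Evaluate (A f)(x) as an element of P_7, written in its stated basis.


the result is g(x) = x + 21/4

E_{2} f = x + 5/4
Δ f = 1
(E_{2} + Δ) f = x + 9/4
D f = 1
(3D) f = 3
((E_{2} + Δ) + 3D) f = x + 21/4


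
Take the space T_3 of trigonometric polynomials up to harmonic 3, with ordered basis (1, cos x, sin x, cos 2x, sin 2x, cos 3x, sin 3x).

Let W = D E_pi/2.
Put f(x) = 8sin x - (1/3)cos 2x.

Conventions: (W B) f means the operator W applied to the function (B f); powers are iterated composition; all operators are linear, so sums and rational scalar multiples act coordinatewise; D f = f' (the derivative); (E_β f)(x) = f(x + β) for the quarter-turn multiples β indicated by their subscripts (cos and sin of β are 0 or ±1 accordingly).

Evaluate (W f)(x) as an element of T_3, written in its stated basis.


the result is g(x) = -8sin x - (2/3)sin 2x

E_pi/2 f = 8cos x + (1/3)cos 2x
D E_pi/2 f = -8sin x - (2/3)sin 2x


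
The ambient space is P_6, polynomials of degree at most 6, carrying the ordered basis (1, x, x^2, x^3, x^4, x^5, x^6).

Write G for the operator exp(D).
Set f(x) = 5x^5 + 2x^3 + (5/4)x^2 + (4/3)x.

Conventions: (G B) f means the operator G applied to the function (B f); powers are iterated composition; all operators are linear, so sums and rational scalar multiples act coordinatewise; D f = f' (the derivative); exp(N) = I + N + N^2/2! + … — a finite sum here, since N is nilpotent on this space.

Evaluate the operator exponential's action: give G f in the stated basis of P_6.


order-1 term: 25x^4 + 6x^2 + (5/2)x + 4/3
order-2 term: 50x^3 + 6x + 5/4
order-3 term: 50x^2 + 2
order-4 term: 25x
order-5 term: 5
the series for exp(D) f terminates at order 5
exp(D) f = 5x^5 + 25x^4 + 52x^3 + (229/4)x^2 + (209/6)x + 115/12

the result is g(x) = 5x^5 + 25x^4 + 52x^3 + (229/4)x^2 + (209/6)x + 115/12


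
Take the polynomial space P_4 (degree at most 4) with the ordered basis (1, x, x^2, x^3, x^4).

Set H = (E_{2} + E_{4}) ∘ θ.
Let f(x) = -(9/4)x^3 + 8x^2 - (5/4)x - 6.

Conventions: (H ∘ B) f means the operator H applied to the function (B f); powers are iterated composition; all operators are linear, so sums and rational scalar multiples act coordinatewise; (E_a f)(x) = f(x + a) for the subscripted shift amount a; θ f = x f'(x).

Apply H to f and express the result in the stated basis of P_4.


θ f = -(27/4)x^3 + 16x^2 - (5/4)x
E_{2} θ f = -(27/4)x^3 - (49/2)x^2 - (73/4)x + 15/2
E_{4} θ f = -(27/4)x^3 - 65x^2 - (789/4)x - 181
(E_{2} + E_{4}) θ f = -(27/2)x^3 - (179/2)x^2 - (431/2)x - 347/2

the result is g(x) = -(27/2)x^3 - (179/2)x^2 - (431/2)x - 347/2


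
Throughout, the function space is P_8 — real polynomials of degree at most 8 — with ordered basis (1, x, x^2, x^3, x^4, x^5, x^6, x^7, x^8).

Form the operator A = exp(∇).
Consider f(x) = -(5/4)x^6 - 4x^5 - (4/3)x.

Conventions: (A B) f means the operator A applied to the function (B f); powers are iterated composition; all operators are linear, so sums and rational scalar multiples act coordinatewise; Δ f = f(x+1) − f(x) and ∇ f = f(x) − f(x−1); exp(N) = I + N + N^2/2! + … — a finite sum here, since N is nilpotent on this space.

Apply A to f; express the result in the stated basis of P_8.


order-1 term: -(15/2)x^5 - (5/4)x^4 + 15x^3 - (85/4)x^2 + (25/2)x - 49/12
order-2 term: -(75/4)x^4 + 35x^3 - (45/4)x^2 - (55/2)x + 85/4
order-3 term: -25x^3 + (145/2)x^2 - (135/2)x + 25/2
order-4 term: -(75/4)x^2 + 55x - 165/4
order-5 term: -(15/2)x + 59/4
order-6 term: -5/4
the series for exp(∇) f terminates at order 6
exp(∇) f = -(5/4)x^6 - (23/2)x^5 - 20x^4 + 25x^3 + (85/4)x^2 - (109/3)x + 23/12

the result is g(x) = -(5/4)x^6 - (23/2)x^5 - 20x^4 + 25x^3 + (85/4)x^2 - (109/3)x + 23/12


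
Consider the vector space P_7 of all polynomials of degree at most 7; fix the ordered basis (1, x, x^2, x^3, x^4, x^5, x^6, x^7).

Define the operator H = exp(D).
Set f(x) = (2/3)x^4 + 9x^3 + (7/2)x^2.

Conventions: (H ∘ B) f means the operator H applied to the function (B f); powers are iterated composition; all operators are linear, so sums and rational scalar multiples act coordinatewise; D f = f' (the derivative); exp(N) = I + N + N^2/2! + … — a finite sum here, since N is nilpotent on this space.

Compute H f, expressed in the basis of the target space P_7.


the image equals g(x) = (2/3)x^4 + (35/3)x^3 + (69/2)x^2 + (110/3)x + 79/6

order-1 term: (8/3)x^3 + 27x^2 + 7x
order-2 term: 4x^2 + 27x + 7/2
order-3 term: (8/3)x + 9
order-4 term: 2/3
the series for exp(D) f terminates at order 4
exp(D) f = (2/3)x^4 + (35/3)x^3 + (69/2)x^2 + (110/3)x + 79/6


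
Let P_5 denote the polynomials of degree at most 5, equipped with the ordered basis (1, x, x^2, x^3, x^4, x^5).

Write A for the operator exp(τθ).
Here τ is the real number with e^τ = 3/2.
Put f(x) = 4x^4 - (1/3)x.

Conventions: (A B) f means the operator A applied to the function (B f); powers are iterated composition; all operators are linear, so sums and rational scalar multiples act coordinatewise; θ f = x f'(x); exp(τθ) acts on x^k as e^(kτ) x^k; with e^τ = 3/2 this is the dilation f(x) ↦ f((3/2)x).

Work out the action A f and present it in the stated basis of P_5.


the image equals g(x) = (81/4)x^4 - (1/2)x

exp(τθ) x^k = e^(kτ) x^k; with e^τ = 3/2 this sends x^k to (3/2)^k x^k
x ↦ 3/2 x
x^4 ↦ 81/16 x^4
applying this coordinatewise to f: exp(τθ) f = (81/4)x^4 - (1/2)x


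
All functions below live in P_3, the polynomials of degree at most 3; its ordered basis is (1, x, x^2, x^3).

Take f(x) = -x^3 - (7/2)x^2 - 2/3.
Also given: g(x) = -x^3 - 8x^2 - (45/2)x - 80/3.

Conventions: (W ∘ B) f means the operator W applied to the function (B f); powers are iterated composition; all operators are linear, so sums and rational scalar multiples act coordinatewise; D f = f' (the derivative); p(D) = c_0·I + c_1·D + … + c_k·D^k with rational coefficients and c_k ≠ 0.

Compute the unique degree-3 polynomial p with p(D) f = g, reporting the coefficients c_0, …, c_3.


c_0 = 1, c_1 = 3/2, c_2 = 2, c_3 = 2

D^0 f = -x^3 - (7/2)x^2 - 2/3
D^1 f = -3x^2 - 7x
D^2 f = -6x - 7
D^3 f = -6
matching coefficients of g against c_0 f + c_1 Df + … from the top degree down determines the c_i
solution: c_0 = 1, c_1 = 3/2, c_2 = 2, c_3 = 2


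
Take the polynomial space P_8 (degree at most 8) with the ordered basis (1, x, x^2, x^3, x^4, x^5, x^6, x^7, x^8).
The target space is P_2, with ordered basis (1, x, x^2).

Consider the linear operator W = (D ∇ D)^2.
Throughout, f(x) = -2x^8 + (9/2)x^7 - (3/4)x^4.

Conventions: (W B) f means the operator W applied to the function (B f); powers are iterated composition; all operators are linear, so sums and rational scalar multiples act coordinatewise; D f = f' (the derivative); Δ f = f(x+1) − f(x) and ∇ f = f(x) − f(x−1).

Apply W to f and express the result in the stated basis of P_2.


the result is g(x) = -40320x^2 + 103320x - 69720

D f = -16x^7 + (63/2)x^6 - 3x^3
∇ D f = -112x^6 + 525x^5 - (2065/2)x^4 + 1190x^3 - (1635/2)x^2 + 310x - 101/2
D ∇ D f = -672x^5 + 2625x^4 - 4130x^3 + 3570x^2 - 1635x + 310
D (D ∇ D) f = -3360x^4 + 10500x^3 - 12390x^2 + 7140x - 1635
∇ D (D ∇ D) f = -13440x^3 + 51660x^2 - 69720x + 33390
D ∇ D (D ∇ D) f = -40320x^2 + 103320x - 69720


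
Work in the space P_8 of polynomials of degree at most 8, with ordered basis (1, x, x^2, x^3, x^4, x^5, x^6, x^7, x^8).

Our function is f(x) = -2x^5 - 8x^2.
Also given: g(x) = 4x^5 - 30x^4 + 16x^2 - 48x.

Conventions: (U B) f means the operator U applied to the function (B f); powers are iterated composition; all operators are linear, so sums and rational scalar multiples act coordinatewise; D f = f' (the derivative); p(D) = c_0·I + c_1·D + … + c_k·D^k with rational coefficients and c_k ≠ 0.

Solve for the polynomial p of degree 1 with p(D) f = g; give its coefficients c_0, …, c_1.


D^0 f = -2x^5 - 8x^2
D^1 f = -10x^4 - 16x
matching coefficients of g against c_0 f + c_1 Df + … from the top degree down determines the c_i
solution: c_0 = -2, c_1 = 3

c_0 = -2, c_1 = 3


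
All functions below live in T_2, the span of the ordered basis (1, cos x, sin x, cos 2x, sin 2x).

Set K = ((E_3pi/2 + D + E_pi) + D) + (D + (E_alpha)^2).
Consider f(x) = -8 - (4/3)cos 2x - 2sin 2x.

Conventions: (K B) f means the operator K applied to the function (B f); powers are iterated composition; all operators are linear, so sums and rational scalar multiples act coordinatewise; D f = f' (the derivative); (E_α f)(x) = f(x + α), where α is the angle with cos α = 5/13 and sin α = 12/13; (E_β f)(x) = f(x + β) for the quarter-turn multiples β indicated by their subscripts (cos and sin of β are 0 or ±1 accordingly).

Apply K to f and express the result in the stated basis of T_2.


the image equals g(x) = -24 - (855880/85683)cos 2x + (190886/28561)sin 2x

E_3pi/2 f = -8 + (4/3)cos 2x + 2sin 2x
D f = -4cos 2x + (8/3)sin 2x
E_pi f = -8 - (4/3)cos 2x - 2sin 2x
(E_3pi/2 + D + E_pi) f = -16 - 4cos 2x + (8/3)sin 2x
D f = -4cos 2x + (8/3)sin 2x
((E_3pi/2 + D + E_pi) + D) f = -16 - 8cos 2x + (16/3)sin 2x
D f = -4cos 2x + (8/3)sin 2x
E_alpha f = -8 - (244/507)cos 2x + (398/169)sin 2x
E_alpha E_alpha f = -8 + (172316/85683)cos 2x - (37602/28561)sin 2x
(D + (E_alpha)^2) f = -8 - (170416/85683)cos 2x + (115682/85683)sin 2x
(((E_3pi/2 + D + E_pi) + D) + (D + (E_alpha)^2)) f = -24 - (855880/85683)cos 2x + (190886/28561)sin 2x


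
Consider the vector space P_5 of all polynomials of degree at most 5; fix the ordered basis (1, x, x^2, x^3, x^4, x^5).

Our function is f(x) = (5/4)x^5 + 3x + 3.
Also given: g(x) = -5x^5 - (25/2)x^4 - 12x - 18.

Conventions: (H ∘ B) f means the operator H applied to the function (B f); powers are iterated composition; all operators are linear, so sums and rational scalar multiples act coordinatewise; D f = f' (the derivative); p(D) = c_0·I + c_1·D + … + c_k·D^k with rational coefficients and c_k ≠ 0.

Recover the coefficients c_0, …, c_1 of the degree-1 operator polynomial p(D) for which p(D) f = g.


c_0 = -4, c_1 = -2

D^0 f = (5/4)x^5 + 3x + 3
D^1 f = (25/4)x^4 + 3
matching coefficients of g against c_0 f + c_1 Df + … from the top degree down determines the c_i
solution: c_0 = -4, c_1 = -2


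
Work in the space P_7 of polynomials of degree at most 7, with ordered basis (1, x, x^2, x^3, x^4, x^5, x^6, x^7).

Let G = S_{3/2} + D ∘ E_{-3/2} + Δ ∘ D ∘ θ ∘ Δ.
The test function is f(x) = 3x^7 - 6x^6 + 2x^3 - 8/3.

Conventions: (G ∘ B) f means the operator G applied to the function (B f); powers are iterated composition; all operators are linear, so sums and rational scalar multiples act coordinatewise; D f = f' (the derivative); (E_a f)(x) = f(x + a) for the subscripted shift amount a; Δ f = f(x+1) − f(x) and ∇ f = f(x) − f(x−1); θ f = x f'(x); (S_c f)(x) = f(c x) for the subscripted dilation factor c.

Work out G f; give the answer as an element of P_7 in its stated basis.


g(x) = (6561/128)x^7 - (1515/32)x^6 - 225x^5 + (19035/4)x^4 + (32157/4)x^3 + (242331/16)x^2 + (80703/16)x + 379279/192

S_{3/2} f = (6561/128)x^7 - (2187/32)x^6 + (27/4)x^3 - 8/3
E_{-3/2} f = 3x^7 - (75/2)x^6 + (783/4)x^5 - (4455/8)x^4 + (15017/16)x^3 - (30177/32)x^2 + (33669/64)x - 49543/384
D E_{-3/2} f = 21x^6 - 225x^5 + (3915/4)x^4 - (4455/2)x^3 + (45051/16)x^2 - (30177/16)x + 33669/64
Δ f = 21x^6 + 27x^5 + 15x^4 - 15x^3 - 21x^2 - 9x - 1
θ Δ f = 126x^6 + 135x^5 + 60x^4 - 45x^3 - 42x^2 - 9x
D (θ ∘ Δ) f = 756x^5 + 675x^4 + 240x^3 - 135x^2 - 84x - 9
Δ D (θ ∘ Δ) f = 3780x^4 + 10260x^3 + 12330x^2 + 6930x + 1452
(S_{3/2} + D ∘ E_{-3/2} + Δ ∘ D ∘ θ ∘ Δ) f = (6561/128)x^7 - (1515/32)x^6 - 225x^5 + (19035/4)x^4 + (32157/4)x^3 + (242331/16)x^2 + (80703/16)x + 379279/192


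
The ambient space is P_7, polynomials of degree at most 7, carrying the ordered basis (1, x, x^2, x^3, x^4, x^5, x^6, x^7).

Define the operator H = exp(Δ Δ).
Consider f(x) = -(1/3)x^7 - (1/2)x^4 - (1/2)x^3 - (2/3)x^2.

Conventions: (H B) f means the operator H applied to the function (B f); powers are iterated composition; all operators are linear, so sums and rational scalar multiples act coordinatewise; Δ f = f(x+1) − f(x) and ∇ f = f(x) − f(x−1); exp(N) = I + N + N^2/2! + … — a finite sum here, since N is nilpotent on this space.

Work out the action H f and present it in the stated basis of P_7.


the image equals g(x) = -(1/3)x^7 - 14x^5 - (141/2)x^4 - (1823/6)x^3 - (3170/3)x^2 - (6779/3)x - 6898/3

order-1 term: -14x^5 - 70x^4 - (490/3)x^3 - 216x^2 - (479/3)x - 160/3
order-2 term: -140x^3 - 840x^2 - 1820x - 1406
order-3 term: -280x - 840
the series for exp(Δ Δ) f terminates at order 3
exp(Δ Δ) f = -(1/3)x^7 - 14x^5 - (141/2)x^4 - (1823/6)x^3 - (3170/3)x^2 - (6779/3)x - 6898/3


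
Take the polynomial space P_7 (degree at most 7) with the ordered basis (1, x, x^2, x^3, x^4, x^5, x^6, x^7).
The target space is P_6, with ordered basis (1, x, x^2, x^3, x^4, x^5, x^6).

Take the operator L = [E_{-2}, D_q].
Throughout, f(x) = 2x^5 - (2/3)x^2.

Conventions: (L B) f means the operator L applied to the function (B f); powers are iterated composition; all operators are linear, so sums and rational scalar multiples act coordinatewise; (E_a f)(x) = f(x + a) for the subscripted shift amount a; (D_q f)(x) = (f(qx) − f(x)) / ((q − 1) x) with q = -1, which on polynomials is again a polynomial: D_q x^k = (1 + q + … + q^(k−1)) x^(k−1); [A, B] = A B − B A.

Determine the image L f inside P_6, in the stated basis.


D_q f = 2x^4
E_{-2} D_q f = 2x^4 - 16x^3 + 48x^2 - 64x + 32
E_{-2} f = 2x^5 - 20x^4 + 80x^3 - (482/3)x^2 + (488/3)x - 200/3
D_q E_{-2} f = 2x^4 + 80x^2 + 488/3
[E_{-2}, D_q] f = -16x^3 - 32x^2 - 64x - 392/3

the image equals g(x) = -16x^3 - 32x^2 - 64x - 392/3


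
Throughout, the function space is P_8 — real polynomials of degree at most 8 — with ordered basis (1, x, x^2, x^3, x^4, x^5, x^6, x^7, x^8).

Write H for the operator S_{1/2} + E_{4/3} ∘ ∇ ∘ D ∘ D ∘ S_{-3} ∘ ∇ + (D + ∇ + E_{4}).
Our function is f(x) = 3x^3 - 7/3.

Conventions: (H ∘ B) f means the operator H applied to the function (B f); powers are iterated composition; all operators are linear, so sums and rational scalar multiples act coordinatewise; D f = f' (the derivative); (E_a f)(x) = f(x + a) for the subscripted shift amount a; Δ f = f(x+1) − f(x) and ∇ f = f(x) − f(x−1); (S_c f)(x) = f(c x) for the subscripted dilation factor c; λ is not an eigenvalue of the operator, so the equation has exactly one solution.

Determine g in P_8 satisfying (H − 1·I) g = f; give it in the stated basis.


g(x) = 24x^3 - 1728x^2 + 39312x - 634543/3

write g with unknown coordinates in the stated basis and equate coefficients in (H − 1·I) g = f
solving from the highest basis element down gives g = 24x^3 - 1728x^2 + 39312x - 634543/3
check: H g = 27x^3 - 1728x^2 + 39312x - 634550/3
so H g − 1·g = 3x^3 - 7/3 = f ✓


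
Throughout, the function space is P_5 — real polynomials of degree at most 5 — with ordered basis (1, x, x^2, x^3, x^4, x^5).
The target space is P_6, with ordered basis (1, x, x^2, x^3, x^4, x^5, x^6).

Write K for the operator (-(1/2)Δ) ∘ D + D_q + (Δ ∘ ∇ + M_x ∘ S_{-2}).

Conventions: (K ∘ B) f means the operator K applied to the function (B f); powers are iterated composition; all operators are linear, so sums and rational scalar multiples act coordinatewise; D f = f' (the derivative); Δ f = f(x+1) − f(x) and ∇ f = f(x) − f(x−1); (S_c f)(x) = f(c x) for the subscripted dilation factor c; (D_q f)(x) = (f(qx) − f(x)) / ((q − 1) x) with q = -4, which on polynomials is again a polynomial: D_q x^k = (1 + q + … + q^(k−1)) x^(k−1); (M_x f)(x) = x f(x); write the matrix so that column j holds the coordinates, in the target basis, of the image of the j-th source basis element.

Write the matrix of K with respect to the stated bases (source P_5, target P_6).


image of 1: x
image of x: -2x^2 + 1
image of x^2: 4x^3 - 3x + 1
image of x^3: -8x^4 + 13x^2 + 3x - 3/2
image of x^4: 16x^5 - 51x^3 + 6x^2 - 6x
image of x^5: -32x^6 + 205x^4 + 10x^3 - 15x^2 - 5/2
each image's coordinates form column j of the matrix

the matrix is [[0, 1, 1, -3/2, 0, -5/2]; [1, 0, -3, 3, -6, 0]; [0, -2, 0, 13, 6, -15]; [0, 0, 4, 0, -51, 10]; [0, 0, 0, -8, 0, 205]; [0, 0, 0, 0, 16, 0]; [0, 0, 0, 0, 0, -32]] (rows listed top to bottom)


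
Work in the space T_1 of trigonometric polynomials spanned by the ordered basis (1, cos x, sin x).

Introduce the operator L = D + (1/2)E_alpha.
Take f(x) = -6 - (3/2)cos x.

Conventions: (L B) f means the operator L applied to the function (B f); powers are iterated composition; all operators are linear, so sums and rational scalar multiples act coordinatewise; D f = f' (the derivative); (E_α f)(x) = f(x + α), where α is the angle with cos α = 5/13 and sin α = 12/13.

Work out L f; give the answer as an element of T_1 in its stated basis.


g(x) = -3 - (15/52)cos x + (57/26)sin x

D f = (3/2)sin x
E_alpha f = -6 - (15/26)cos x + (18/13)sin x
((1/2)E_alpha) f = -3 - (15/52)cos x + (9/13)sin x
(D + (1/2)E_alpha) f = -3 - (15/52)cos x + (57/26)sin x


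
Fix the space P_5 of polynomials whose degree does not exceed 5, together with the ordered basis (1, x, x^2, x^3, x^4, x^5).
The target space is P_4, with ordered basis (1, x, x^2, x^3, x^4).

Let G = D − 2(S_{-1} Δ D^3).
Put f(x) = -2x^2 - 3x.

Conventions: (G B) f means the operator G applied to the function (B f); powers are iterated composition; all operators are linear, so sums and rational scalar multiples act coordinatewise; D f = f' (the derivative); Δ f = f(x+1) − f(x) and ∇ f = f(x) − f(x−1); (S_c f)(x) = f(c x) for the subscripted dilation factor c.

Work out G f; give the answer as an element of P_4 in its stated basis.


D f = -4x - 3
D f = -4x - 3
D D f = -4
D D D f = 0
Δ D^3 f = 0
S_{-1} Δ D^3 f = 0
(-2(S_{-1} Δ D^3)) f = 0
(D − 2(S_{-1} Δ D^3)) f = -4x - 3

the result is g(x) = -4x - 3


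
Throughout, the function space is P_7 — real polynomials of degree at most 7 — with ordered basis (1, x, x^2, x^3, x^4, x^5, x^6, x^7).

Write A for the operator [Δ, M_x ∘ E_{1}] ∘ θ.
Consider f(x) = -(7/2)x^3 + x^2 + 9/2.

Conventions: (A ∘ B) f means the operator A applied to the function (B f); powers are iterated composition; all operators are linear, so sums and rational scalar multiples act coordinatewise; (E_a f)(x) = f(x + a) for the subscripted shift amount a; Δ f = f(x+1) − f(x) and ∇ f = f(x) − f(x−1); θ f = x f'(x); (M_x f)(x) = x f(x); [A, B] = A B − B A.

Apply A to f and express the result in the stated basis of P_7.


the result is g(x) = -(21/2)x^3 - 61x^2 - 118x - 76

θ f = -(21/2)x^3 + 2x^2
E_{1} θ f = -(21/2)x^3 - (59/2)x^2 - (55/2)x - 17/2
M_x E_{1} θ f = -(21/2)x^4 - (59/2)x^3 - (55/2)x^2 - (17/2)x
Δ (M_x ∘ E_{1}) θ f = -42x^3 - (303/2)x^2 - (371/2)x - 76
Δ θ f = -(63/2)x^2 - (55/2)x - 17/2
E_{1} Δ θ f = -(63/2)x^2 - (181/2)x - 135/2
M_x E_{1} Δ θ f = -(63/2)x^3 - (181/2)x^2 - (135/2)x
[Δ, M_x ∘ E_{1}] θ f = -(21/2)x^3 - 61x^2 - 118x - 76


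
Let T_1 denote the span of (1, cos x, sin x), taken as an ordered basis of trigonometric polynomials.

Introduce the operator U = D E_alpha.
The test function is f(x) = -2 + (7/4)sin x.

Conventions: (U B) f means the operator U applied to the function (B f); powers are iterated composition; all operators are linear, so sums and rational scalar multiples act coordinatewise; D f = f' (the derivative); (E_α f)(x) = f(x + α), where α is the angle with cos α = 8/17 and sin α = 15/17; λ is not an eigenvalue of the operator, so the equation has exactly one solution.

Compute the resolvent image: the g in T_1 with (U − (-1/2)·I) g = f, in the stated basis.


g(x) = -4 - (56/25)cos x - (91/50)sin x

write g with unknown coordinates in the stated basis and equate coefficients in (U − (-1/2)·I) g = f
solving from the highest basis element down gives g = -4 - (56/25)cos x - (91/50)sin x
check: U g = (28/25)cos x + (133/50)sin x
so U g − (-1/2)·g = -2 + (7/4)sin x = f ✓


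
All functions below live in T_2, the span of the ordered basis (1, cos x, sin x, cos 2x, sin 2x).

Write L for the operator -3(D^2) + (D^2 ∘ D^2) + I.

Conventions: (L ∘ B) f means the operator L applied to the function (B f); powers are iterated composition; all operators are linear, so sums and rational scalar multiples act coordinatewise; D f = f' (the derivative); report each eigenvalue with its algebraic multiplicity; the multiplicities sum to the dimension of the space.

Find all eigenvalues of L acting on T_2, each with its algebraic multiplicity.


λ = 1 (multiplicity 1), λ = 5 (multiplicity 2), λ = 29 (multiplicity 2)

image of 1: 1
image of cos x: 5cos x
image of sin x: 5sin x
image of cos 2x: 29cos 2x
image of sin 2x: 29sin 2x
the matrix is diagonal; its diagonal is (1, 5, 5, 29, 29)
for a triangular matrix the eigenvalues are the diagonal entries, with algebraic multiplicity their repetition count


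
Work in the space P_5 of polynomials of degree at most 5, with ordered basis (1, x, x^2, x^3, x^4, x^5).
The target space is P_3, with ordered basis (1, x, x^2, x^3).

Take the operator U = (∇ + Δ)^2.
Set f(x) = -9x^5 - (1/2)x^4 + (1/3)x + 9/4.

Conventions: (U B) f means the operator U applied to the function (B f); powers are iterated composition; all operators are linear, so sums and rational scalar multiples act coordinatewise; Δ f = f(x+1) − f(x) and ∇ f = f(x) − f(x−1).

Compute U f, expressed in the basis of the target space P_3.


g(x) = -720x^3 - 24x^2 - 1440x - 16

∇ f = -45x^4 + 88x^3 - 87x^2 + 43x - 49/6
Δ f = -45x^4 - 92x^3 - 93x^2 - 47x - 55/6
(∇ + Δ) f = -90x^4 - 4x^3 - 180x^2 - 4x - 52/3
∇ (∇ + Δ) f = -360x^3 + 528x^2 - 708x + 262
Δ (∇ + Δ) f = -360x^3 - 552x^2 - 732x - 278
(∇ + Δ) (∇ + Δ) f = -720x^3 - 24x^2 - 1440x - 16


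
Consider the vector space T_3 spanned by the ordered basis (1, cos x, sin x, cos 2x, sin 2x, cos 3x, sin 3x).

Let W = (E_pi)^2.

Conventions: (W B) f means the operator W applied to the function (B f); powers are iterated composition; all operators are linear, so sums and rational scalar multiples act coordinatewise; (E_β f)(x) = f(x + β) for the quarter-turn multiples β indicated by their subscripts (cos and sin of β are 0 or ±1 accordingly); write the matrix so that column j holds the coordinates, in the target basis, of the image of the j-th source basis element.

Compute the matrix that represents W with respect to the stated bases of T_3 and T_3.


the matrix is [[1, 0, 0, 0, 0, 0, 0]; [0, 1, 0, 0, 0, 0, 0]; [0, 0, 1, 0, 0, 0, 0]; [0, 0, 0, 1, 0, 0, 0]; [0, 0, 0, 0, 1, 0, 0]; [0, 0, 0, 0, 0, 1, 0]; [0, 0, 0, 0, 0, 0, 1]] (rows listed top to bottom)

image of 1: 1
image of cos x: cos x
image of sin x: sin x
image of cos 2x: cos 2x
image of sin 2x: sin 2x
image of cos 3x: cos 3x
image of sin 3x: sin 3x
each image's coordinates form column j of the matrix


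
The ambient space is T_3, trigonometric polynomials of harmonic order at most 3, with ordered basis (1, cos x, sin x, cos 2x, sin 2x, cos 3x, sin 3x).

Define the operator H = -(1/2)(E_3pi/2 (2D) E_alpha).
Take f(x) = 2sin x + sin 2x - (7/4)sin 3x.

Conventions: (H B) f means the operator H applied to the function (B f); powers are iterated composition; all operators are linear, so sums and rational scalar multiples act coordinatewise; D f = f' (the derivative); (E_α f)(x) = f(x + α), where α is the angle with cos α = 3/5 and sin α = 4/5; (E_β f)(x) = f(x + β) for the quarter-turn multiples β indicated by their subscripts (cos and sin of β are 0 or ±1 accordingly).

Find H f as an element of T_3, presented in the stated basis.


the result is g(x) = -(8/5)cos x - (6/5)sin x - (14/25)cos 2x - (48/25)sin 2x - (231/125)cos 3x + (2457/500)sin 3x

E_alpha f = (8/5)cos x + (6/5)sin x + (24/25)cos 2x - (7/25)sin 2x - (77/125)cos 3x + (819/500)sin 3x
D E_alpha f = (6/5)cos x - (8/5)sin x - (14/25)cos 2x - (48/25)sin 2x + (2457/500)cos 3x + (231/125)sin 3x
(2D) E_alpha f = (12/5)cos x - (16/5)sin x - (28/25)cos 2x - (96/25)sin 2x + (2457/250)cos 3x + (462/125)sin 3x
E_3pi/2 (2D) E_alpha f = (16/5)cos x + (12/5)sin x + (28/25)cos 2x + (96/25)sin 2x + (462/125)cos 3x - (2457/250)sin 3x
(-(1/2)(E_3pi/2 (2D) E_alpha)) f = -(8/5)cos x - (6/5)sin x - (14/25)cos 2x - (48/25)sin 2x - (231/125)cos 3x + (2457/500)sin 3x


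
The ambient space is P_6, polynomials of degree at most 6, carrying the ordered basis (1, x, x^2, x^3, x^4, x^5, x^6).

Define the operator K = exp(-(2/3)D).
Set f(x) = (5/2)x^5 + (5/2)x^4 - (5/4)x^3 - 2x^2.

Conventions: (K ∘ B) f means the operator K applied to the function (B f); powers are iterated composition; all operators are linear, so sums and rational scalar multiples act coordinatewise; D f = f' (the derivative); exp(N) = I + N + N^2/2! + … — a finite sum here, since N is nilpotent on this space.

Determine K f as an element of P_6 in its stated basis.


order-1 term: -(25/3)x^4 - (20/3)x^3 + (5/2)x^2 + (8/3)x
order-2 term: (100/9)x^3 + (20/3)x^2 - (5/3)x - 8/9
order-3 term: -(200/27)x^2 - (80/27)x + 10/27
order-4 term: (200/81)x + 40/81
order-5 term: -80/243
the series for exp(-(2/3)D) f terminates at order 5
exp(-(2/3)D) f = (5/2)x^5 - (35/6)x^4 + (115/36)x^3 - (13/54)x^2 + (41/81)x - 86/243

the result is g(x) = (5/2)x^5 - (35/6)x^4 + (115/36)x^3 - (13/54)x^2 + (41/81)x - 86/243


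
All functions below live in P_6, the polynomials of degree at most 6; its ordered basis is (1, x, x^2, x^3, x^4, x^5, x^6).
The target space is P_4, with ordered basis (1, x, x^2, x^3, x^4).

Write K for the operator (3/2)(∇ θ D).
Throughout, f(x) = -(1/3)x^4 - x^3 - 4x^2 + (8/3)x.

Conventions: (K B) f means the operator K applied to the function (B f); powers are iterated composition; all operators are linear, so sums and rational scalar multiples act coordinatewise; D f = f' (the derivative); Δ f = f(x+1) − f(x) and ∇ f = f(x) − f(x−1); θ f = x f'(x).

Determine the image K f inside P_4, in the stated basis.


the result is g(x) = -18x^2 - 9

D f = -(4/3)x^3 - 3x^2 - 8x + 8/3
θ D f = -4x^3 - 6x^2 - 8x
∇ θ D f = -12x^2 - 6
((3/2)(∇ θ D)) f = -18x^2 - 9


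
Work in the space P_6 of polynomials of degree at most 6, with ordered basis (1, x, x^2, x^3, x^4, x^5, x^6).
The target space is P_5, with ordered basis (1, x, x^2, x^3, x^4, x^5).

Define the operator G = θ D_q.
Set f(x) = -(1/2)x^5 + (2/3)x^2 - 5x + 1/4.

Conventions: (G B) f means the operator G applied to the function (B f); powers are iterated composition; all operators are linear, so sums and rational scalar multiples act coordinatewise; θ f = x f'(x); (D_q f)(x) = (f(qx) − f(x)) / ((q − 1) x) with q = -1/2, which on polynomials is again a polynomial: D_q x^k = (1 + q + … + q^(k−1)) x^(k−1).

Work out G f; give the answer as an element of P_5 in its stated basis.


the result is g(x) = -(11/8)x^4 + (1/3)x

D_q f = -(11/32)x^4 + (1/3)x - 5
θ D_q f = -(11/8)x^4 + (1/3)x


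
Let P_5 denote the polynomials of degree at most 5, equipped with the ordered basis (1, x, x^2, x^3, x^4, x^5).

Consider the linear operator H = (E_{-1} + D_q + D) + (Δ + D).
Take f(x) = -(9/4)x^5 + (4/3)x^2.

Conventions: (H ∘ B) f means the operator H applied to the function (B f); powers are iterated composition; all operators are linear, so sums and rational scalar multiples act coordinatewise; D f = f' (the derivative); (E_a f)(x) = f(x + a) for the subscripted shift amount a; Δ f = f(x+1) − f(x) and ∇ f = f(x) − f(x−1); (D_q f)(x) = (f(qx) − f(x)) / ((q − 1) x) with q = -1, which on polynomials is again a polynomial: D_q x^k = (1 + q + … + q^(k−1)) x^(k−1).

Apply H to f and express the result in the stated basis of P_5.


the result is g(x) = -(9/4)x^5 - (99/4)x^4 - 45x^3 + (4/3)x^2 - (103/6)x + 8/3

E_{-1} f = -(9/4)x^5 + (45/4)x^4 - (45/2)x^3 + (143/6)x^2 - (167/12)x + 43/12
D_q f = -(9/4)x^4
D f = -(45/4)x^4 + (8/3)x
(E_{-1} + D_q + D) f = -(9/4)x^5 - (9/4)x^4 - (45/2)x^3 + (143/6)x^2 - (45/4)x + 43/12
Δ f = -(45/4)x^4 - (45/2)x^3 - (45/2)x^2 - (103/12)x - 11/12
D f = -(45/4)x^4 + (8/3)x
(Δ + D) f = -(45/2)x^4 - (45/2)x^3 - (45/2)x^2 - (71/12)x - 11/12
((E_{-1} + D_q + D) + (Δ + D)) f = -(9/4)x^5 - (99/4)x^4 - 45x^3 + (4/3)x^2 - (103/6)x + 8/3


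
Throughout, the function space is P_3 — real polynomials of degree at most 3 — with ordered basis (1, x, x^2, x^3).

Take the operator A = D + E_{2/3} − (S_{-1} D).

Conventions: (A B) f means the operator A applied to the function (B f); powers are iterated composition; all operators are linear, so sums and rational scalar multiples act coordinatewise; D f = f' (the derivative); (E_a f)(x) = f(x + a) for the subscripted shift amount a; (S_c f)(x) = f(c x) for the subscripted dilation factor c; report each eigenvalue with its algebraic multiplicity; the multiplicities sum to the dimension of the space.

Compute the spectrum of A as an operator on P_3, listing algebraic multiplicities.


λ = 1 (multiplicity 4)

image of 1: 1
image of x: x + 2/3
image of x^2: x^2 + (16/3)x + 4/9
image of x^3: x^3 + 2x^2 + (4/3)x + 8/27
the matrix is upper triangular; its diagonal is (1, 1, 1, 1)
for a triangular matrix the eigenvalues are the diagonal entries, with algebraic multiplicity their repetition count


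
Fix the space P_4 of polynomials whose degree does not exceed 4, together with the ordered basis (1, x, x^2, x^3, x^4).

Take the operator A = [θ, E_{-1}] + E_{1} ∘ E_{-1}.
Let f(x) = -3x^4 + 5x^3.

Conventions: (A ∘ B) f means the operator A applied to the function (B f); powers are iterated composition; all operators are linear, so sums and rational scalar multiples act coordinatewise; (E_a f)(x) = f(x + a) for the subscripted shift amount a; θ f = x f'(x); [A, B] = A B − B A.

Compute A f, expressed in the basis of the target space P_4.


g(x) = -3x^4 - 7x^3 + 51x^2 - 66x + 27

E_{-1} f = -3x^4 + 17x^3 - 33x^2 + 27x - 8
θ E_{-1} f = -12x^4 + 51x^3 - 66x^2 + 27x
θ f = -12x^4 + 15x^3
E_{-1} θ f = -12x^4 + 63x^3 - 117x^2 + 93x - 27
[θ, E_{-1}] f = -12x^3 + 51x^2 - 66x + 27
E_{-1} f = -3x^4 + 17x^3 - 33x^2 + 27x - 8
E_{1} E_{-1} f = -3x^4 + 5x^3
([θ, E_{-1}] + E_{1} ∘ E_{-1}) f = -3x^4 - 7x^3 + 51x^2 - 66x + 27


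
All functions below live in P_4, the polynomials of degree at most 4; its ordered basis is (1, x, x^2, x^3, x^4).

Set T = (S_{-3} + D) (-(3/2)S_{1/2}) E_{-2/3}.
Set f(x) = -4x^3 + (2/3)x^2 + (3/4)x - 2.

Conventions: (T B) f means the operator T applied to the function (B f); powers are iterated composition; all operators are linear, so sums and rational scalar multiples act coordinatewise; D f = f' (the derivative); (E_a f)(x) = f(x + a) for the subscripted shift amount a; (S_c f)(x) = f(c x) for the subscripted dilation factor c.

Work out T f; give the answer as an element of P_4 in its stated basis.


g(x) = -(81/4)x^3 - 27x^2 - (301/16)x + 811/144

E_{-2/3} f = -4x^3 + (26/3)x^2 - (197/36)x - 55/54
S_{1/2} E_{-2/3} f = -(1/2)x^3 + (13/6)x^2 - (197/72)x - 55/54
(-(3/2)S_{1/2}) E_{-2/3} f = (3/4)x^3 - (13/4)x^2 + (197/48)x + 55/36
S_{-3} (-(3/2)S_{1/2}) E_{-2/3} f = -(81/4)x^3 - (117/4)x^2 - (197/16)x + 55/36
D (-(3/2)S_{1/2}) E_{-2/3} f = (9/4)x^2 - (13/2)x + 197/48
(S_{-3} + D) (-(3/2)S_{1/2}) E_{-2/3} f = -(81/4)x^3 - 27x^2 - (301/16)x + 811/144


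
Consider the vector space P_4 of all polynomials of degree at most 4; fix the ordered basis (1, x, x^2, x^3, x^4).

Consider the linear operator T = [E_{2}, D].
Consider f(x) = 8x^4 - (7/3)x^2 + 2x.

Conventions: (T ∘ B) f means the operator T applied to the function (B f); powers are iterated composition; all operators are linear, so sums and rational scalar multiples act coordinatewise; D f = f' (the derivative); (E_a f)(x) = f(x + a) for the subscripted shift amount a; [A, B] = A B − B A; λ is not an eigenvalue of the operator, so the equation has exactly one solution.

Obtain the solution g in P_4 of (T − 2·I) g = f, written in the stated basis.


write g with unknown coordinates in the stated basis and equate coefficients in (T − 2·I) g = f
solving from the highest basis element down gives g = -4x^4 + (7/6)x^2 - x
check: T g = 0
so T g − 2·g = 8x^4 - (7/3)x^2 + 2x = f ✓

g(x) = -4x^4 + (7/6)x^2 - x


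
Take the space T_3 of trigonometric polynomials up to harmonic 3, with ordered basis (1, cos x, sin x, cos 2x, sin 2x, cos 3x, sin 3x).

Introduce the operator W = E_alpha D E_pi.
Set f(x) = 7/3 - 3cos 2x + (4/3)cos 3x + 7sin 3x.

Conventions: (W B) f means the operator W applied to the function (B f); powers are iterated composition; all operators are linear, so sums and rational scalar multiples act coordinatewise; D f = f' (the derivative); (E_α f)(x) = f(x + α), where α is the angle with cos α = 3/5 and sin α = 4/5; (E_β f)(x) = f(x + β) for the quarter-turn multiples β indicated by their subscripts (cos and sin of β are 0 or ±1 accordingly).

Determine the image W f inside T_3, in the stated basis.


the image equals g(x) = (144/25)cos 2x - (42/25)sin 2x + (2633/125)cos 3x + (456/125)sin 3x

E_pi f = 7/3 - 3cos 2x - (4/3)cos 3x - 7sin 3x
D E_pi f = 6sin 2x - 21cos 3x + 4sin 3x
E_alpha D E_pi f = (144/25)cos 2x - (42/25)sin 2x + (2633/125)cos 3x + (456/125)sin 3x


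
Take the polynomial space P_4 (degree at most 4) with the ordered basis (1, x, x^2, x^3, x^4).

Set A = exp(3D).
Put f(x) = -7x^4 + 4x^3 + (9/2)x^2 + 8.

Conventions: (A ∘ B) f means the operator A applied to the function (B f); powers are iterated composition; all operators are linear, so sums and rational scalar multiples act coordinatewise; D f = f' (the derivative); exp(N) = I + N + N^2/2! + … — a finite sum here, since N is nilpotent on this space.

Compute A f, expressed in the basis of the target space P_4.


g(x) = -7x^4 - 80x^3 - (675/2)x^2 - 621x - 821/2

order-1 term: -84x^3 + 36x^2 + 27x
order-2 term: -378x^2 + 108x + 81/2
order-3 term: -756x + 108
order-4 term: -567
the series for exp(3D) f terminates at order 4
exp(3D) f = -7x^4 - 80x^3 - (675/2)x^2 - 621x - 821/2


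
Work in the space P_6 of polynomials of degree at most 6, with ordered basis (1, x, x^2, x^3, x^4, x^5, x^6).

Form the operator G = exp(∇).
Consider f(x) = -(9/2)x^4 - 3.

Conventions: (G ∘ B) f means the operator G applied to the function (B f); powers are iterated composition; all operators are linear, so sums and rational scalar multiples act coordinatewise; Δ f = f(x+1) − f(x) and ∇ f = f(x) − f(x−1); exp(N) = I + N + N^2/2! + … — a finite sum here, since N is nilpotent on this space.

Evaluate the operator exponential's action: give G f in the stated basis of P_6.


g(x) = -(9/2)x^4 - 18x^3 + 18x - 15/2

order-1 term: -18x^3 + 27x^2 - 18x + 9/2
order-2 term: -27x^2 + 54x - 63/2
order-3 term: -18x + 27
order-4 term: -9/2
the series for exp(∇) f terminates at order 4
exp(∇) f = -(9/2)x^4 - 18x^3 + 18x - 15/2


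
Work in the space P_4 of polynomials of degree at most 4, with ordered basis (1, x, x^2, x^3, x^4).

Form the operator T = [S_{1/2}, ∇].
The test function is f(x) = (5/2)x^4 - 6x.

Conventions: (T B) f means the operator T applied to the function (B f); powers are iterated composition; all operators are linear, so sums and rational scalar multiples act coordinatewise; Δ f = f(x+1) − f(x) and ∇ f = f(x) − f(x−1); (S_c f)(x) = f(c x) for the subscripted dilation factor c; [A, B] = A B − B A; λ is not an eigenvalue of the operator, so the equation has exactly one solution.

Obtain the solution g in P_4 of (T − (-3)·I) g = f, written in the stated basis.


the result is g(x) = (5/6)x^4 - (5/72)x^3 + (185/576)x^2 - (8867/3456)x + 511/648

write g with unknown coordinates in the stated basis and equate coefficients in (T − (-3)·I) g = f
solving from the highest basis element down gives g = (5/6)x^4 - (5/72)x^3 + (185/576)x^2 - (8867/3456)x + 511/648
check: T g = (5/24)x^3 - (185/192)x^2 + (1955/1152)x - 511/216
so T g − (-3)·g = (5/2)x^4 - 6x = f ✓


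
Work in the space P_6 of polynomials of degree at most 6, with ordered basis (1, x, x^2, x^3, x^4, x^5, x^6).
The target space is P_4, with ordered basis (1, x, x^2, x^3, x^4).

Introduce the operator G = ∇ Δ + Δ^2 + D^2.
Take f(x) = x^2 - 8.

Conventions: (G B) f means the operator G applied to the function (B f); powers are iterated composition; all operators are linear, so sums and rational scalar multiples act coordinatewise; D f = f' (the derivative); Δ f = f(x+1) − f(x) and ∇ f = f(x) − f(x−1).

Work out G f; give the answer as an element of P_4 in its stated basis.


the result is g(x) = 6

Δ f = 2x + 1
∇ Δ f = 2
Δ f = 2x + 1
Δ Δ f = 2
D f = 2x
D D f = 2
(∇ Δ + Δ^2 + D^2) f = 6


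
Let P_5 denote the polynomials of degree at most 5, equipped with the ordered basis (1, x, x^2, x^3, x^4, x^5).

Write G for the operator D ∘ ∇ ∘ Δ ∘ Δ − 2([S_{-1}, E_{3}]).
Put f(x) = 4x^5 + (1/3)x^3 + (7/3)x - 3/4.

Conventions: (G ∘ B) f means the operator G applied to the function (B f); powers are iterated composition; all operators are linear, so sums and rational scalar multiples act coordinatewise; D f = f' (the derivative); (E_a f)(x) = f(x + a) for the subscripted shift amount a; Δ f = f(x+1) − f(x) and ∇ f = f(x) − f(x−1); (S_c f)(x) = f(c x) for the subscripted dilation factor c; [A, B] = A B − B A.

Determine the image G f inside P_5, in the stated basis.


Δ f = 20x^4 + 40x^3 + 41x^2 + 21x + 20/3
Δ Δ f = 80x^3 + 240x^2 + 282x + 122
∇ (Δ ∘ Δ) f = 240x^2 + 240x + 122
D (∇ ∘ Δ ∘ Δ) f = 480x + 240
E_{3} f = 4x^5 + 60x^4 + (1081/3)x^3 + 1083x^2 + (4894/3)x + 3949/4
S_{-1} E_{3} f = -4x^5 + 60x^4 - (1081/3)x^3 + 1083x^2 - (4894/3)x + 3949/4
S_{-1} f = -4x^5 - (1/3)x^3 - (7/3)x - 3/4
E_{3} S_{-1} f = -4x^5 - 60x^4 - (1081/3)x^3 - 1083x^2 - (4894/3)x - 3955/4
[S_{-1}, E_{3}] f = 120x^4 + 2166x^2 + 1976
(-2([S_{-1}, E_{3}])) f = -240x^4 - 4332x^2 - 3952
(D ∘ ∇ ∘ Δ ∘ Δ − 2([S_{-1}, E_{3}])) f = -240x^4 - 4332x^2 + 480x - 3712

the result is g(x) = -240x^4 - 4332x^2 + 480x - 3712


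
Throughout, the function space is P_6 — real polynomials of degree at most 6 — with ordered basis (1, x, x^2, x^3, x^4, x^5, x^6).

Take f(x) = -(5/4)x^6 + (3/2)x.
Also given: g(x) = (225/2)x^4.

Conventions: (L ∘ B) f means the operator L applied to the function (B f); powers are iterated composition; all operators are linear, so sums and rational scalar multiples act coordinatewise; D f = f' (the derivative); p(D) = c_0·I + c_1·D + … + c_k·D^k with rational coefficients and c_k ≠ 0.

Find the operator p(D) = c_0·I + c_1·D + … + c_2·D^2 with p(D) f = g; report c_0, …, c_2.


c_0 = 0, c_1 = 0, c_2 = -3

D^0 f = -(5/4)x^6 + (3/2)x
D^1 f = -(15/2)x^5 + 3/2
D^2 f = -(75/2)x^4
matching coefficients of g against c_0 f + c_1 Df + … from the top degree down determines the c_i
solution: c_0 = 0, c_1 = 0, c_2 = -3
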